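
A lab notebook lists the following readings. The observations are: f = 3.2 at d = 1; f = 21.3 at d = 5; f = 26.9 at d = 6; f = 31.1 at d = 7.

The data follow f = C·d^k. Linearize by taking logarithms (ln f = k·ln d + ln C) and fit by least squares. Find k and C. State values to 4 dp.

With ln fᵢ as the transformed response and ln dᵢ as the regressor:
AᵀA = [[9.5873, 5.3471]; [5.3471, 4]], rhs = [17.5100, 10.9512]ᵀ  (here Σln d = 5.3471, Σ(ln d)² = 9.5873, Σln f = 10.9512, Σln d·ln f = 17.5100).
Δ = 9.5873·4 − (5.3471)² = 9.7575; k = (17.5100·4 − 5.3471·10.9512)/9.7575 = 1.17682, ln C = (9.5873·10.9512 − 5.3471·17.5100)/9.7575 = 1.16465, so C = exp(1.16465) = 3.20481.

k = 1.1768, C = 3.2048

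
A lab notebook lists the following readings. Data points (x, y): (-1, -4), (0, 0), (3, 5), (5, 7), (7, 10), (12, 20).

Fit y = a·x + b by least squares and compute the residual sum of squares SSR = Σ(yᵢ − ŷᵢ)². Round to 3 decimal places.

From the data, Σx·x = 228, Σx = 26, Σ1 = 6.
For Mᵀy: Σx·y = 364, Σy = 38.
Δ = 228·6 − 26² = 692.
a = (364·6 − 26·38)/692 = 299/173; b = (228·38 − 26·364)/692 = -200/173.
Residuals: -193/173, 200/173, 168/173, -84/173, -163/173, 72/173; SSR = 834/173.

SSR = 4.821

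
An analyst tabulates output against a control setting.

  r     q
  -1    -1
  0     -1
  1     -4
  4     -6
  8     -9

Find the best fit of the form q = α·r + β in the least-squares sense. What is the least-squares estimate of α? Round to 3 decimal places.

Normal-equation sums: Σr·r = 82, Σr = 12, Σ1 = 5.
For Aᵀq: Σr·q = -99, Σq = -21.
Eliminating β: 5·(row 1) − 12·(row 2) gives 266·α = 5·(-99) − 12·(-21) = -243, so α = -243/266.
Then β = ((-21) − 12·(-243/266))/5 = -267/133.

α = -0.914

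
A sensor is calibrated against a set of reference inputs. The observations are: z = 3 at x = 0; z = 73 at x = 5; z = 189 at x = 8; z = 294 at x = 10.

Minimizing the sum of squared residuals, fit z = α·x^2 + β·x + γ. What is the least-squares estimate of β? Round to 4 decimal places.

Forming MᵀM = [[14721, 1637, 189]; [1637, 189, 23]; [189, 23, 4]] and Mᵀz = [43321, 4817, 559]ᵀ gives MᵀM·[α, β, γ]ᵀ = Mᵀz.
Inverting the 3×3 Gram matrix, [α, β, γ]ᵀ = [7763/2585, -2264/2585, 1494/517]ᵀ.

β = -0.8758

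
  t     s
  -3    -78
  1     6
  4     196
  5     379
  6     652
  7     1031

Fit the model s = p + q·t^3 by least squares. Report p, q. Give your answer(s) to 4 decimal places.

p = 3.5530, q = 2.9982

Entries of XᵀX: Σ1 = 6, Σt^3 = 722, Σt^3·t^3 = 184756.
And Σs = 2186, Σt^3·s = 556496.
Normal equations: [[6, 722]; [722, 184756]]·[p, q]ᵀ = [2186, 556496]ᵀ.
det = 6·184756 − 722² = 587252.
p = (2186·184756 − 722·556496)/587252 = 27454/7727; q = (6·556496 − 722·2186)/587252 = 440171/146813.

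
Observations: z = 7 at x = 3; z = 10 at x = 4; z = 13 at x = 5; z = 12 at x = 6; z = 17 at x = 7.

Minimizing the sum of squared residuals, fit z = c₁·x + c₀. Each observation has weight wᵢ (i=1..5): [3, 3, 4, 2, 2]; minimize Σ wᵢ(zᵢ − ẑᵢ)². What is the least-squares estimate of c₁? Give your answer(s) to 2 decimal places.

c₁ = 2.24

Compute the Gram sums: Σwᵢ·x·x = 345, Σwᵢ·x = 67, Σwᵢ·1 = 14.
And Σwᵢ·x·z = 825, Σwᵢ·z = 161.
MᵀWM·[c₁, c₀]ᵀ = MᵀWz becomes [[345, 67]; [67, 14]]·[c₁, c₀]ᵀ = [825, 161]ᵀ.
Δ = 345·14 − 67² = 341.
c₁ = (825·14 − 67·161)/341 = 763/341; c₀ = (345·161 − 67·825)/341 = 270/341.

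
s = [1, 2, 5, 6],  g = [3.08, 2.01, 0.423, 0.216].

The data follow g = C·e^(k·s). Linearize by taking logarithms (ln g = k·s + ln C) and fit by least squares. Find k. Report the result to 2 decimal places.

Taking logs, ln g = k·s + ln C, so regress ln g on s.
Over the data: Σs = 14.0000, Σ(s)² = 66.0000, Σln g = -0.5698, Σs·ln g = -10.9756.
Normal system: [[66.0000, 14.0000]; [14.0000, 4]]·[k, ln C]ᵀ = [-10.9756, -0.5698]ᵀ.
Δ = 66.0000·4 − (14.0000)² = 68.0000; k = (-10.9756·4 − 14.0000·-0.5698)/68.0000 = -0.52831, ln C = (66.0000·-0.5698 − 14.0000·-10.9756)/68.0000 = 1.70664.

k = -0.53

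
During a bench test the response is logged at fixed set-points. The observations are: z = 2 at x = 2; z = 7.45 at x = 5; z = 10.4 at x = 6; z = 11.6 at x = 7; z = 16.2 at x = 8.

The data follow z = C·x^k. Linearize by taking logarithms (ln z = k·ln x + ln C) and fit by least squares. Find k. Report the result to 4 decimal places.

k = 1.4731

Let Y = ln z. Fitting Y = k·ln x + ln C by least squares:
AᵀA = [[14.3918, 8.1197]; [8.1197, 5]], rhs = [18.4692, 10.2792]ᵀ  (here Σln x = 8.1197, Σ(ln x)² = 14.3918, Σln z = 10.2792, Σln x·ln z = 18.4692).
Slope k = (n·Σln x·ln z − Σln x·Σln z)/(n·Σ(ln x)² − (Σln x)²) = (5·18.4692 − 8.1197·10.2792)/6.0295 = 1.47313; ln C = (Σln z − k·Σln x)/n = -0.33643.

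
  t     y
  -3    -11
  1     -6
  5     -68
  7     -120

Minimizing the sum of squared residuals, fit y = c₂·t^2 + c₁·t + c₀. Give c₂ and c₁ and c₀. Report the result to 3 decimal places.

c₂ = -1.995, c₁ = -3.010, c₀ = -1.824

Forming AᵀA = [[3108, 442, 84]; [442, 84, 10]; [84, 10, 4]] and Aᵀy = [-7685, -1153, -205]ᵀ gives AᵀA·[c₂, c₁, c₀]ᵀ = Aᵀy.
Solving the 3×3 system (Gaussian elimination) gives c₂ = -6353/3184, c₁ = -599/199, c₀ = -5807/3184.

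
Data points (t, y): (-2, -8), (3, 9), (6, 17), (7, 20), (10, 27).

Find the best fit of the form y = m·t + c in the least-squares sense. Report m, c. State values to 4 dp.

m = 2.9348, c = -1.0870

Compute the Gram sums: Σt·t = 198, Σt = 24, Σ1 = 5.
Moment sums: Σt·y = 555, Σy = 65.
So AᵀA·[m, c]ᵀ = Aᵀy: [[198, 24]; [24, 5]]·[m, c]ᵀ = [555, 65]ᵀ.
det = 198·5 − 24² = 414.
m = (555·5 − 24·65)/414 = 135/46; c = (198·65 − 24·555)/414 = -25/23.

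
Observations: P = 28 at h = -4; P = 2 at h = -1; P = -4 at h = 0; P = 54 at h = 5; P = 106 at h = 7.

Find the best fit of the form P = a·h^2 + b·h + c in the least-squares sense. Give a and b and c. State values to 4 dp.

a = 2.0896, b = 0.7599, c = -1.8947

With design matrix A, AᵀA = [[3283, 403, 91]; [403, 91, 7]; [91, 7, 5]] and AᵀP = [6994, 898, 186]ᵀ.
Row-reducing yields a = 3055/1462, b = 1111/1462, c = -1385/731.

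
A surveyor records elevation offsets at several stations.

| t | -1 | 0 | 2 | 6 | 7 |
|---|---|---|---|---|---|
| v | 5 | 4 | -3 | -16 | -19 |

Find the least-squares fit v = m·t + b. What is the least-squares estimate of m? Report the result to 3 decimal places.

m = -3.126

From the data, Σt·t = 90, Σt = 14, Σ1 = 5.
And Σt·v = -240, Σv = -29.
Normal equations: [[90, 14]; [14, 5]]·[m, b]ᵀ = [-240, -29]ᵀ.
Determinant 90·5 − 14² = 254.
m = ((-240)·5 − 14·(-29))/254 = -397/127; b = (90·(-29) − 14·(-240))/254 = 375/127.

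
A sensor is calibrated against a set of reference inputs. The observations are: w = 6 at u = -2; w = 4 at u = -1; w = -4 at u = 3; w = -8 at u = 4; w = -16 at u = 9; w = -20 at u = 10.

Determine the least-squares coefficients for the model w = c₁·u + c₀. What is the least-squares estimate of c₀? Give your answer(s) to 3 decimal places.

c₀ = 1.729

The normal system AᵀA·[c₁, c₀]ᵀ = Aᵀw is [[211, 23]; [23, 6]]·[c₁, c₀]ᵀ = [-404, -38]ᵀ.
Determinant 211·6 − 23² = 737.
c₁ = ((-404)·6 − 23·(-38))/737 = -1550/737; c₀ = (211·(-38) − 23·(-404))/737 = 1274/737.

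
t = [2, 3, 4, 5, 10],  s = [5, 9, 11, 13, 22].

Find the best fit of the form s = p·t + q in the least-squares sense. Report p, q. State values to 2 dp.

p = 2.01, q = 2.35

AᵀA·[p, q]ᵀ = Aᵀs reads: 154·p + 24·q = 366;  24·p + 5·q = 60.
det = 154·5 − 24² = 194.
p = (366·5 − 24·60)/194 = 195/97; q = (154·60 − 24·366)/194 = 228/97.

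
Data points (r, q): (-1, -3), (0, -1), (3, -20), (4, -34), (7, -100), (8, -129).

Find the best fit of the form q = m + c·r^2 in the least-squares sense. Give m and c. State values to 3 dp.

m = -1.471, c = -2.001

Setting ∂/∂m … = 0 gives: 6·m + 139·c = -287;  139·m + 6835·c = -13883.
(Σ1 = 6, Σr^2 = 139, Σr^2·r^2 = 6835, Σq = -287, Σr^2·q = -13883.)
Eliminating c: 6835·(row 1) − 139·(row 2) gives 21689·m = 6835·(-287) − 139·(-13883) = -31908, so m = -31908/21689.
Then c = ((-13883) − 139·(-31908/21689))/6835 = -43405/21689.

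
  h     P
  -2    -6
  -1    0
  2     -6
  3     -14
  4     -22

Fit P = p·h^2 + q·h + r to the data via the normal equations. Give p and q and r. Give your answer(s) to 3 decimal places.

p = -1.376, q = -0.176, r = -0.034

Compute the Gram sums: Σh^2·h^2 = 370, Σh^2·h = 90, Σh^2 = 34, Σh·h = 34, Σh = 6, Σ1 = 5.
Right-hand side: Σh^2·P = -526, Σh·P = -130, ΣP = -48.
Row-reducing yields p = -1117/812, q = -143/812, r = -1/29.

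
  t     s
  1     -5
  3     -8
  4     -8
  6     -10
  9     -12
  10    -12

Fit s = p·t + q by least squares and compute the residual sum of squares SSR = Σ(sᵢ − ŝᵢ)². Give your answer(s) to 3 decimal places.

Compute the Gram sums: Σt·t = 243, Σt = 33, Σ1 = 6.
Right-hand side: Σt·s = -349, Σs = -55.
Eliminating q: 6·(row 1) − 33·(row 2) gives 369·p = 6·(-349) − 33·(-55) = -279, so p = -31/41.
Then q = ((-55) − 33·(-31/41))/6 = -616/123.
Residuals: 94/123, -89/123, 4/123, -56/123, -23/123, 70/123; SSR = 206/123.

SSR = 1.675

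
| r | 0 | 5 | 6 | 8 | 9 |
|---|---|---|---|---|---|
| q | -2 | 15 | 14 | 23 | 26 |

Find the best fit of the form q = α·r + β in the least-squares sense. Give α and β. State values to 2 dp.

α = 3.08, β = -2.03

Entries of AᵀA: Σr·r = 206, Σr = 28, Σ1 = 5.
Right-hand side: Σr·q = 577, Σq = 76.
Eliminating β: 5·(row 1) − 28·(row 2) gives 246·α = 5·577 − 28·76 = 757, so α = 757/246.
Then β = (76 − 28·(757/246))/5 = -250/123.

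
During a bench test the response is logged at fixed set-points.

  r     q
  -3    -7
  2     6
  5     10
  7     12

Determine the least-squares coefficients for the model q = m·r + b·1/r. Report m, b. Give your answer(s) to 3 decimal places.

The normal equations are: 87·m + 4·b = 167;  4·m + (18589/44100)·b = 190/21.
(Σr·r = 87, Σr·1/r = 4, Σ1/r·1/r = 18589/44100, Σr·q = 167, Σ1/r·q = 190/21.)
Eliminating b: (18589/44100)·(row 1) − 4·(row 2) gives (303881/14700)·m = (18589/44100)·167 − 4·(190/21) = 1508363/44100, so m = 1508363/911643.
Then b = ((190/21) − 4·(1508363/911643))/(18589/44100) = 1751400/303881.

m = 1.655, b = 5.763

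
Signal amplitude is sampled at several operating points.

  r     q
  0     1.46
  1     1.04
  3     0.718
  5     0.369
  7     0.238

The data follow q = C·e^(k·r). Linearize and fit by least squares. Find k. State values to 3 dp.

k = -0.259

Taking logs, ln q = k·r + ln C, so regress ln q on r.
AᵀA = [[84.0000, 16.0000]; [16.0000, 5]], rhs = [-15.9878, -2.3461]ᵀ  (here Σr = 16.0000, Σ(r)² = 84.0000, Σln q = -2.3461, Σr·ln q = -15.9878).
Slope k = (n·Σr·ln q − Σr·Σln q)/(n·Σ(r)² − (Σr)²) = (5·-15.9878 − 16.0000·-2.3461)/164.0000 = -0.25855; ln C = (Σln q − k·Σr)/n = 0.35814.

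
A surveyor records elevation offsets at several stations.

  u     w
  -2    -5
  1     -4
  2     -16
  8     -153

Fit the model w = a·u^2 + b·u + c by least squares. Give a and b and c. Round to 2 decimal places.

a = -2.07, b = -2.44, c = -1.29

Compute the Gram sums: Σu^2·u^2 = 4129, Σu^2·u = 513, Σu^2 = 73, Σu·u = 73, Σu = 9, Σ1 = 4.
Right-hand side: Σu^2·w = -9880, Σu·w = -1250, Σw = -178.
Inverting the 3×3 Gram matrix, [a, b, c]ᵀ = [-35699/17268, -14023/5756, -5566/4317]ᵀ.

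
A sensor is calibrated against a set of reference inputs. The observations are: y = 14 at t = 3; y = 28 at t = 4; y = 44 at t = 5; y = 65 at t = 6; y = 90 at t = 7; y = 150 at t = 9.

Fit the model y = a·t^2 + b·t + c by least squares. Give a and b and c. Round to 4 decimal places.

Compute the Gram sums: Σt^2·t^2 = 11220, Σt^2·t = 1504, Σt^2 = 216, Σt·t = 216, Σt = 34, Σ1 = 6.
And Σt^2·y = 20574, Σt·y = 2744, Σy = 391.
Normal equations: [[11220, 1504, 216]; [1504, 216, 34]; [216, 34, 6]]·[a, b, c]ᵀ = [20574, 2744, 391]ᵀ.
Row-reducing yields a = 79/42, b = 1/14, c = -62/21.

a = 1.8810, b = 0.0714, c = -2.9524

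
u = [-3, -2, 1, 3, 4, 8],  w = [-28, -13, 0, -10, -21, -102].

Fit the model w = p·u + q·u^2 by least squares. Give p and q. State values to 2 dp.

Compute the Gram sums: Σu·u = 103, Σu·u^2 = 569, Σu^2·u^2 = 4531.
Right-hand side: Σu·w = -820, Σu^2·w = -7258.
Eliminating q: 4531·(row 1) − 569·(row 2) gives 142932·p = 4531·(-820) − 569·(-7258) = 414382, so p = 207191/71466.
Then q = ((-7258) − 569·(207191/71466))/4531 = -140497/71466.

p = 2.90, q = -1.97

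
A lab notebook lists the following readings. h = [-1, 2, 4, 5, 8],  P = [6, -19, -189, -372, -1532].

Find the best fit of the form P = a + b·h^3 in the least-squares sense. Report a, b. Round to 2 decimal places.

Normal-equation sums: Σ1 = 5, Σh^3 = 708, Σh^3·h^3 = 281930.
For AᵀP: ΣP = -2106, Σh^3·P = -843138.
So AᵀA·[a, b]ᵀ = AᵀP: [[5, 708]; [708, 281930]]·[a, b]ᵀ = [-2106, -843138]ᵀ.
det = 5·281930 − 708² = 908386.
a = ((-2106)·281930 − 708·(-843138))/908386 = 1598562/454193; b = (5·(-843138) − 708·(-2106))/908386 = -1362321/454193.

a = 3.52, b = -3.00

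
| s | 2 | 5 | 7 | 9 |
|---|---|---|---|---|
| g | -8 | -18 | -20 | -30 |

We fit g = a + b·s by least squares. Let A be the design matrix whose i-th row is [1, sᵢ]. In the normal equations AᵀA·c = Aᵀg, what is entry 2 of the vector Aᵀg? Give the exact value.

-516

Entry 2 ↔ basis s, so (Aᵀg)_{2} = Σᵢ (s)·gᵢ = (2)·(-8) + (5)·(-18) + (7)·(-20) + (9)·(-30) = -516.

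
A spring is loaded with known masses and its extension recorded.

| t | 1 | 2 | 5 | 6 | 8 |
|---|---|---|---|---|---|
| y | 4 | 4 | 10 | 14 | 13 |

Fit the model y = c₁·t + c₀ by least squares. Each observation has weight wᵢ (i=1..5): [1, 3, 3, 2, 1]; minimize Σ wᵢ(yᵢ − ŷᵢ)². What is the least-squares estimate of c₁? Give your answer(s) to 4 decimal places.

c₁ = 1.7773

From the data, Σwᵢ·t·t = 224, Σwᵢ·t = 42, Σwᵢ·1 = 10.
For XᵀWy: Σwᵢ·t·y = 450, Σwᵢ·y = 87.
XᵀWX·[c₁, c₀]ᵀ = XᵀWy becomes [[224, 42]; [42, 10]]·[c₁, c₀]ᵀ = [450, 87]ᵀ.
Determinant 224·10 − 42² = 476.
c₁ = (450·10 − 42·87)/476 = 423/238; c₀ = (224·87 − 42·450)/476 = 21/17.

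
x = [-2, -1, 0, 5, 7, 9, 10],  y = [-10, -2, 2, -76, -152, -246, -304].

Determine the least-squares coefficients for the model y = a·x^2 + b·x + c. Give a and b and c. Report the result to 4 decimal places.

With design matrix A, AᵀA = [[19604, 2188, 260]; [2188, 260, 28]; [260, 28, 7]] and Aᵀy = [-59716, -6676, -788]ᵀ.
Solving the 3×3 system (Gaussian elimination) gives a = -100771/33738, b = -21673/33738, c = 5280/5623.

a = -2.9869, b = -0.6424, c = 0.9390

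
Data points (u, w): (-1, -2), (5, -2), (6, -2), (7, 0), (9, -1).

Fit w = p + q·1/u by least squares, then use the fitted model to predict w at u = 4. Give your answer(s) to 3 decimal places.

Compute the Gram sums: Σ1 = 5, Σ1/u = -239/630, Σ1/u·1/u = 436801/396900.
For Xᵀw: Σw = -7, Σ1/u·w = 52/45.
det = 5·(436801/396900) − (-239/630)² = 531721/99225.
p = ((-7)·(436801/396900) − (-239/630)·(52/45))/(531721/99225) = -2883615/2126884; q = (5·(52/45) − (-239/630)·(-7))/(531721/99225) = 619605/1063442.
At u = 4: ŵ = (-2883615/2126884)·(1) + (619605/1063442)·(1/4) = -5147625/4253768.

ŵ = -1.210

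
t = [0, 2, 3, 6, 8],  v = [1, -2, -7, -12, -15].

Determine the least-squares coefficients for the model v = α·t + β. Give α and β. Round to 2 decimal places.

α = -2.06, β = 0.82

Entries of MᵀM: Σt·t = 113, Σt = 19, Σ1 = 5.
And Σt·v = -217, Σv = -35.
MᵀM·[α, β]ᵀ = Mᵀv becomes [[113, 19]; [19, 5]]·[α, β]ᵀ = [-217, -35]ᵀ.
Determinant 113·5 − 19² = 204.
α = ((-217)·5 − 19·(-35))/204 = -35/17; β = (113·(-35) − 19·(-217))/204 = 14/17.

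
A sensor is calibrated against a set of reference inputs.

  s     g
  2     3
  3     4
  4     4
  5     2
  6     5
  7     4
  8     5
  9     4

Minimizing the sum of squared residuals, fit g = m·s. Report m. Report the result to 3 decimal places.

The normal system AᵀA·[m]ᵀ = Aᵀg is [[284]]·[m]ᵀ = [178]ᵀ.
m = 178/284 = 0.626761.

m = 0.627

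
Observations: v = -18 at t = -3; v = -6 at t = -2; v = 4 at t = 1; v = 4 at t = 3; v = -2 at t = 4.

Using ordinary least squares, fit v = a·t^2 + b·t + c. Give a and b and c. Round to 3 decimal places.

a = -1.137, b = 3.306, c = 3.283

The normal system XᵀX·[a, b, c]ᵀ = Xᵀv is [[435, 57, 39]; [57, 39, 3]; [39, 3, 5]]·[a, b, c]ᵀ = [-178, 74, -18]ᵀ.
Row-reducing yields a = -590/519, b = 572/173, c = 568/173.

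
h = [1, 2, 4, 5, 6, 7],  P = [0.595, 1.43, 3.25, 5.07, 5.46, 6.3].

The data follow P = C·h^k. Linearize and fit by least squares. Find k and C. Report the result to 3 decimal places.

k = 1.241, C = 0.603

Taking logs, ln P = k·ln h + ln C, so regress ln P on ln h.
Over the data: Σln h = 7.4265, Σ(ln h)² = 11.9895, Σln P = 6.1785, Σln h·ln P = 11.1175.
Normal system: [[11.9895, 7.4265]; [7.4265, 6]]·[k, ln C]ᵀ = [11.1175, 6.1785]ᵀ.
Slope k = (n·Σln h·ln P − Σln h·Σln P)/(n·Σ(ln h)² − (Σln h)²) = (6·11.1175 − 7.4265·6.1785)/16.7835 = 1.24052; ln C = (Σln P − k·Σln h)/n = -0.50572, so C = exp(-0.50572) = 0.60307.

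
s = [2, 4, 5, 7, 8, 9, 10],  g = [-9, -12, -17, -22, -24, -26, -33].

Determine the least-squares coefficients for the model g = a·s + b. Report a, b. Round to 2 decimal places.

With design matrix M, MᵀM = [[339, 45]; [45, 7]] and Mᵀg = [-1061, -143]ᵀ.
det = 339·7 − 45² = 348.
a = ((-1061)·7 − 45·(-143))/348 = -248/87; b = (339·(-143) − 45·(-1061))/348 = -61/29.

a = -2.85, b = -2.10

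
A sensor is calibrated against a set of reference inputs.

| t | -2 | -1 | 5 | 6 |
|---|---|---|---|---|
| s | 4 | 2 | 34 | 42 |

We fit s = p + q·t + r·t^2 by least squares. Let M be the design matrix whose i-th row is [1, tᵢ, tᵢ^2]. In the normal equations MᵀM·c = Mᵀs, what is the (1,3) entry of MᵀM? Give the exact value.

Row 1 ↔ basis 1, column 3 ↔ basis t^2, so (MᵀM)_{1,3} = Σᵢ t^2 = (1)·(4) + (1)·(1) + (1)·(25) + (1)·(36) = 66.

66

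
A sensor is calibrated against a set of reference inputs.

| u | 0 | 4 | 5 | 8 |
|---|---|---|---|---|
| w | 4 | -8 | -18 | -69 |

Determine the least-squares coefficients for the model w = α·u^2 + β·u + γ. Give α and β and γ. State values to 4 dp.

α = -1.5507, β = 3.2912, γ = 3.9678

Compute the Gram sums: Σu^2·u^2 = 4977, Σu^2·u = 701, Σu^2 = 105, Σu·u = 105, Σu = 17, Σ1 = 4.
Right-hand side: Σu^2·w = -4994, Σu·w = -674, Σw = -91.
Row-reducing yields α = -12145/7832, β = 25777/7832, γ = 7769/1958.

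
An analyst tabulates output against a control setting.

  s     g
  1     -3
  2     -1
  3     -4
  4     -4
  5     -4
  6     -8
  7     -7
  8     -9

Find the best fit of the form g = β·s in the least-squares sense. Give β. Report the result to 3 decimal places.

β = -1.088

Compute the Gram sums: Σs·s = 204.
Right-hand side: Σs·g = -222.
XᵀX·[β]ᵀ = Xᵀg becomes [[204]]·[β]ᵀ = [-222]ᵀ.
Hence β = -222 / 204 ≈ -1.08824.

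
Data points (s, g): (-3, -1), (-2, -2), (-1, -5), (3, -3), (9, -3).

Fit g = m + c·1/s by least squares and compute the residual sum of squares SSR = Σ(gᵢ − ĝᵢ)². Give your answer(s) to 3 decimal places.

SSR = 7.676

From the data, Σ1 = 5, Σ1/s = -25/18, Σ1/s·1/s = 481/324.
For Aᵀg: Σg = -14, Σ1/s·g = 5.
AᵀA·[m, c]ᵀ = Aᵀg becomes [[5, -25/18]; [-25/18, 481/324]]·[m, c]ᵀ = [-14, 5]ᵀ.
Δ = 5·(481/324) − (-25/18)² = 445/81.
m = ((-14)·(481/324) − (-25/18)·5)/(445/81) = -1121/445; c = (5·5 − (-25/18)·(-14))/(445/81) = 90/89.
Residuals: 826/445, 456/445, -654/445, -364/445, -264/445; SSR = 3416/445.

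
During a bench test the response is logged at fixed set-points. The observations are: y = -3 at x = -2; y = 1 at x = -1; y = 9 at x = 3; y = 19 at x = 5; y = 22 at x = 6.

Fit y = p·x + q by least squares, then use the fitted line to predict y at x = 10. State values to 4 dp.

Entries of MᵀM: Σx·x = 75, Σx = 11, Σ1 = 5.
And Σx·y = 259, Σy = 48.
MᵀM·[p, q]ᵀ = Mᵀy becomes [[75, 11]; [11, 5]]·[p, q]ᵀ = [259, 48]ᵀ.
Δ = 75·5 − 11² = 254.
p = (259·5 − 11·48)/254 = 767/254; q = (75·48 − 11·259)/254 = 751/254.
At x = 10: ŷ = (767/254)·(10) + (751/254)·(1) = 8421/254.

ŷ = 33.1535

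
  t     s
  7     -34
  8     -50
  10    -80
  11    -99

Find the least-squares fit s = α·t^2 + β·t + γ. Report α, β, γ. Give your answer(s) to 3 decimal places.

From the data, Σt^2·t^2 = 31138, Σt^2·t = 3186, Σt^2 = 334, Σt·t = 334, Σt = 36, Σ1 = 4.
Right-hand side: Σt^2·s = -24845, Σt·s = -2527, Σs = -263.
AᵀA·[α, β, γ]ᵀ = Aᵀs becomes [[31138, 3186, 334]; [3186, 334, 36]; [334, 36, 4]]·[α, β, γ]ᵀ = [-24845, -2527, -263]ᵀ.
Solving the 3×3 system (Gaussian elimination) gives α = -1/2, β = -7, γ = 39.

α = -0.500, β = -7.000, γ = 39.000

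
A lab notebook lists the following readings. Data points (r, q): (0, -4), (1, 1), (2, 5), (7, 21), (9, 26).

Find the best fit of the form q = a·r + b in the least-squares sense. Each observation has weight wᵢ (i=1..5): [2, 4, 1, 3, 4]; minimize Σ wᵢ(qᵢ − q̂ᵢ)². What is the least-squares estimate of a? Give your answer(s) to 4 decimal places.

Sums needed: Σwᵢ·r·r = 479, Σwᵢ·r = 63, Σwᵢ·1 = 14.
Right-hand side: Σwᵢ·r·q = 1391, Σwᵢ·q = 168.
det = 479·14 − 63² = 2737.
a = (1391·14 − 63·168)/2737 = 1270/391; b = (479·168 − 63·1391)/2737 = -1023/391.

a = 3.2481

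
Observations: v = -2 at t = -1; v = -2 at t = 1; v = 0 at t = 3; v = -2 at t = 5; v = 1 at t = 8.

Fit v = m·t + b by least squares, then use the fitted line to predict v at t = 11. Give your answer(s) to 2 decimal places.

v̂ = 1.24

Forming AᵀA = [[100, 16]; [16, 5]] and Aᵀv = [-2, -5]ᵀ gives AᵀA·[m, b]ᵀ = Aᵀv.
Eliminating b: 5·(row 1) − 16·(row 2) gives 244·m = 5·(-2) − 16·(-5) = 70, so m = 35/122.
Then b = ((-5) − 16·(35/122))/5 = -117/61.
At t = 11: v̂ = (35/122)·(11) + (-117/61)·(1) = 151/122.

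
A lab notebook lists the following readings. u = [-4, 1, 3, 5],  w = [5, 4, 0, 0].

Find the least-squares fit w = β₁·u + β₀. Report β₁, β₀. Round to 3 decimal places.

From the data, Σu·u = 51, Σu = 5, Σ1 = 4.
And Σu·w = -16, Σw = 9.
det = 51·4 − 5² = 179.
β₁ = ((-16)·4 − 5·9)/179 = -109/179; β₀ = (51·9 − 5·(-16))/179 = 539/179.

β₁ = -0.609, β₀ = 3.011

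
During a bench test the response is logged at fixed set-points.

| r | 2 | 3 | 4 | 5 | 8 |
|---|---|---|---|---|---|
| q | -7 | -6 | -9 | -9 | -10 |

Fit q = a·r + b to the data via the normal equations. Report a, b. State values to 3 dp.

The normal equations are: 118·a + 22·b = -193;  22·a + 5·b = -41.
(Σr·r = 118, Σr = 22, Σ1 = 5, Σr·q = -193, Σq = -41.)
Determinant 118·5 − 22² = 106.
a = ((-193)·5 − 22·(-41))/106 = -63/106; b = (118·(-41) − 22·(-193))/106 = -296/53.

a = -0.594, b = -5.585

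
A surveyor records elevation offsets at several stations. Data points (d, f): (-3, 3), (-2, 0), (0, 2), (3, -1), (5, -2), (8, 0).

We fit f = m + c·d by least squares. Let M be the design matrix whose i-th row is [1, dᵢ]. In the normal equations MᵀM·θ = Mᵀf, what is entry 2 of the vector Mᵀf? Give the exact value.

-22

Entry 2 ↔ basis d, so (Mᵀf)_{2} = Σᵢ (d)·fᵢ = (-3)·(3) + (-2)·(0) + (0)·(2) + (3)·(-1) + (5)·(-2) + (8)·(0) = -22.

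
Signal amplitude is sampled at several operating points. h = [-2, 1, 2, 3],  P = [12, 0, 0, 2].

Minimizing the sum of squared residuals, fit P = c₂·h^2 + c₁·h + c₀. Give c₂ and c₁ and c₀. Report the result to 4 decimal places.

Entries of MᵀM: Σh^2·h^2 = 114, Σh^2·h = 28, Σh^2 = 18, Σh·h = 18, Σh = 4, Σ1 = 4.
Right-hand side: Σh^2·P = 66, Σh·P = -18, ΣP = 14.
Inverting the 3×3 Gram matrix, [c₂, c₁, c₀]ᵀ = [1, -3, 2]ᵀ.

c₂ = 1.0000, c₁ = -3.0000, c₀ = 2.0000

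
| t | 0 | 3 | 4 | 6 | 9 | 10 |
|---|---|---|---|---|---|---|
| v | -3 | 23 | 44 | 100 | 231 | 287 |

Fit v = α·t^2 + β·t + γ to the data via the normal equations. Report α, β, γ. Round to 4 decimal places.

The normal equations are: 18194·α + 2036·β + 242·γ = 51922;  2036·α + 242·β + 32·γ = 5794;  242·α + 32·β + 6·γ = 682.
Solving the 3×3 system (Gaussian elimination) gives α = 16768/5757, β = -1147/5757, γ = -5271/1919.

α = 2.9126, β = -0.1992, γ = -2.7467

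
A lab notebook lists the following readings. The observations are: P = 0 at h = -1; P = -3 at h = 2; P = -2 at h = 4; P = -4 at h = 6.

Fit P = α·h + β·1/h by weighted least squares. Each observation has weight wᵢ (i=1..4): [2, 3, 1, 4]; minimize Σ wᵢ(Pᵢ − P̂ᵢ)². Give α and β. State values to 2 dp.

Forming AᵀWA = [[174, 10]; [10, 421/144]] and AᵀWP = [-122, -23/3]ᵀ gives AᵀWA·[α, β]ᵀ = AᵀWP.
det = 174·(421/144) − 10² = 9809/24.
α = ((-122)·(421/144) − 10·(-23/3))/(9809/24) = -20161/29427; β = (174·(-23/3) − 10·(-122))/(9809/24) = -2736/9809.

α = -0.69, β = -0.28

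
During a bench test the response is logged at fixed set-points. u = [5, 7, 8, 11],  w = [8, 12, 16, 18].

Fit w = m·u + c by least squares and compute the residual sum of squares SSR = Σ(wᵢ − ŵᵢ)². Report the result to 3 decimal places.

SSR = 6.080

Forming AᵀA = [[259, 31]; [31, 4]] and Aᵀw = [450, 54]ᵀ gives AᵀA·[m, c]ᵀ = Aᵀw.
Determinant 259·4 − 31² = 75.
m = (450·4 − 31·54)/75 = 42/25; c = (259·54 − 31·450)/75 = 12/25.
Residuals: -22/25, -6/25, 52/25, -24/25; SSR = 152/25.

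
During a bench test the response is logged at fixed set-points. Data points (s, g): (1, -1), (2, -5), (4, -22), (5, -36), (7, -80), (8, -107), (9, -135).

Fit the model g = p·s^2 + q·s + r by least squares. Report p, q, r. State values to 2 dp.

Setting ∂/∂p … = 0 gives: 13956·p + 1782·q + 240·r = -22976;  1782·p + 240·q + 36·r = -2910;  240·p + 36·q + 7·r = -386.
Row-reducing yields p = -16243/8283, q = 7510/2761, r = -5238/2761.

p = -1.96, q = 2.72, r = -1.90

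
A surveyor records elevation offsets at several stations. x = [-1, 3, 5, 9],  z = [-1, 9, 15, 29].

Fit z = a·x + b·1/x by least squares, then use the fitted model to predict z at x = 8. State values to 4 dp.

ẑ = 25.4461

With design matrix A, AᵀA = [[116, 4]; [4, 2356/2025]] and Aᵀz = [364, 92/9]ᵀ.
Determinant 116·(2356/2025) − 4² = 240896/2025.
a = (364·(2356/2025) − 4·(92/9))/(240896/2025) = 6053/1882; b = (116·(92/9) − 4·364)/(240896/2025) = -4275/1882.
At x = 8: ẑ = (6053/1882)·(8) + (-4275/1882)·(1/8) = 383117/15056.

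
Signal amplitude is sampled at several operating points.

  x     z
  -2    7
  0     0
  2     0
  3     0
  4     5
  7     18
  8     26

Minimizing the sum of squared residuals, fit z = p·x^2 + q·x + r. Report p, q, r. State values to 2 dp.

Compute the Gram sums: Σx^2·x^2 = 6866, Σx^2·x = 946, Σx^2 = 146, Σx·x = 146, Σx = 22, Σ1 = 7.
For Aᵀz: Σx^2·z = 2654, Σx·z = 340, Σz = 56.
So AᵀA·[p, q, r]ᵀ = Aᵀz: [[6866, 946, 146]; [946, 146, 22]; [146, 22, 7]]·[p, q, r]ᵀ = [2654, 340, 56]ᵀ.
Row-reducing yields p = 20019/32872, q = -56743/32872, r = 849/1174.

p = 0.61, q = -1.73, r = 0.72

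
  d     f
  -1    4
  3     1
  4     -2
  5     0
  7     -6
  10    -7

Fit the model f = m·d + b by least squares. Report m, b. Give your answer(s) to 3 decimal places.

From the data, Σd·d = 200, Σd = 28, Σ1 = 6.
Right-hand side: Σd·f = -121, Σf = -10.
det = 200·6 − 28² = 416.
m = ((-121)·6 − 28·(-10))/416 = -223/208; b = (200·(-10) − 28·(-121))/416 = 347/104.

m = -1.072, b = 3.337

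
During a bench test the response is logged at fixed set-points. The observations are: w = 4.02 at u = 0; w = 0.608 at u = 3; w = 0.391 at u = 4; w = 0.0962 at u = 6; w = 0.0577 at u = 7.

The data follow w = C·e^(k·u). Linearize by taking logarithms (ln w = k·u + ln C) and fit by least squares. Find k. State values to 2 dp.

k = -0.61

Let Y = ln w. Fitting Y = k·u + ln C by least squares:
Sums: Σu = 20.0000, Σ(u)² = 110.0000, Σln w = -5.2392, Σu·ln w = -39.2644.
Normal system: [[110.0000, 20.0000]; [20.0000, 5]]·[k, ln C]ᵀ = [-39.2644, -5.2392]ᵀ.
Slope k = (n·Σu·ln w − Σu·Σln w)/(n·Σ(u)² − (Σu)²) = (5·-39.2644 − 20.0000·-5.2392)/150.0000 = -0.61026; ln C = (Σln w − k·Σu)/n = 1.39319.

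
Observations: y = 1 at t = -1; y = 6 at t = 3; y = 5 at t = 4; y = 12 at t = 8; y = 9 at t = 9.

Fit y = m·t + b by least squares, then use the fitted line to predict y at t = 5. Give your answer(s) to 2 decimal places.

ŷ = 6.98

Normal-equation sums: Σt·t = 171, Σt = 23, Σ1 = 5.
Moment sums: Σt·y = 214, Σy = 33.
So XᵀX·[m, b]ᵀ = Xᵀy: [[171, 23]; [23, 5]]·[m, b]ᵀ = [214, 33]ᵀ.
Determinant 171·5 − 23² = 326.
m = (214·5 − 23·33)/326 = 311/326; b = (171·33 − 23·214)/326 = 721/326.
At t = 5: ŷ = (311/326)·(5) + (721/326)·(1) = 1138/163.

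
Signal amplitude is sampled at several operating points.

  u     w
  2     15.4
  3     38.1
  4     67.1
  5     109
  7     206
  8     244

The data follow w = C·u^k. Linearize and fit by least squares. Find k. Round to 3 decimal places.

Taking logs, ln w = k·ln u + ln C, so regress ln w on ln u.
Σln u = 8.8128, Σ(ln u)² = 14.3101, Σln w = 26.0972, Σln u·ln w = 41.0746.
Normal system: [[14.3101, 8.8128]; [8.8128, 6]]·[k, ln C]ᵀ = [41.0746, 26.0972]ᵀ.
Solving (det = 8.1947): k = 2.00827, ln C = 1.39976.

k = 2.008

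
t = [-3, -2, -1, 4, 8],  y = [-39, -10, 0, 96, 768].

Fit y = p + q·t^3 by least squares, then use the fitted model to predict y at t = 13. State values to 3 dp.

With design matrix A, AᵀA = [[5, 540]; [540, 267034]] and Aᵀy = [815, 400493]ᵀ.
Eliminating q: 267034·(row 1) − 540·(row 2) gives 1043570·p = 267034·815 − 540·400493 = 1366490, so p = 136649/104357.
Then q = (400493 − 540·(136649/104357))/267034 = 312473/208714.
At t = 13: ŷ = (136649/104357)·(1) + (312473/208714)·(2197) = 686776479/208714.

ŷ = 3290.515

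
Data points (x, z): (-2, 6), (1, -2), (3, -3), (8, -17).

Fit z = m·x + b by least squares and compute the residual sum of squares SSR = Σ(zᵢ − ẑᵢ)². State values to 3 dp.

Sums needed: Σx·x = 78, Σx = 10, Σ1 = 4.
Right-hand side: Σx·z = -159, Σz = -16.
Eliminating b: 4·(row 1) − 10·(row 2) gives 212·m = 4·(-159) − 10·(-16) = -476, so m = -119/53.
Then b = ((-16) − 10·(-119/53))/4 = 171/106.
Residuals: -11/106, -145/106, 225/106, -69/106; SSR = 361/53.

SSR = 6.811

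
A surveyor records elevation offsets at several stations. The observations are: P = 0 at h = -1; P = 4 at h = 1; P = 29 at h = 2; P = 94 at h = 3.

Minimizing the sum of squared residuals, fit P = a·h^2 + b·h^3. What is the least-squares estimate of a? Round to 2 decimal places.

a = 1.66

Forming XᵀX = [[99, 275]; [275, 795]] and XᵀP = [966, 2774]ᵀ gives XᵀX·[a, b]ᵀ = XᵀP.
det = 99·795 − 275² = 3080.
a = (966·795 − 275·2774)/3080 = 128/77; b = (99·2774 − 275·966)/3080 = 102/35.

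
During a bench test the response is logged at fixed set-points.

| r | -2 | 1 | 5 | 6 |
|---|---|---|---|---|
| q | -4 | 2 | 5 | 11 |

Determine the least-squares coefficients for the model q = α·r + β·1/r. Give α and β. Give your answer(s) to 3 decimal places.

α = 1.490, β = 0.662

With design matrix M, MᵀM = [[66, 4]; [4, 593/450]] and Mᵀq = [101, 41/6]ᵀ.
Determinant 66·(593/450) − 4² = 5323/75.
α = (101·(593/450) − 4·(41/6))/(5323/75) = 47593/31938; β = (66·(41/6) − 4·101)/(5323/75) = 3525/5323.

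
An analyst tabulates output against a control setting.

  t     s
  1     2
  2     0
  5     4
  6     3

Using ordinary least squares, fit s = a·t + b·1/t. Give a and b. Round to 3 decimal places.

a = 0.557, b = 0.814

Setting ∂/∂a … = 0 gives: 66·a + 4·b = 40;  4·a + (593/450)·b = 33/10.
(Σt·t = 66, Σt·1/t = 4, Σ1/t·1/t = 593/450, Σt·s = 40, Σ1/t·s = 33/10.)
det = 66·(593/450) − 4² = 5323/75.
a = (40·(593/450) − 4·(33/10))/(5323/75) = 8890/15969; b = (66·(33/10) − 4·40)/(5323/75) = 4335/5323.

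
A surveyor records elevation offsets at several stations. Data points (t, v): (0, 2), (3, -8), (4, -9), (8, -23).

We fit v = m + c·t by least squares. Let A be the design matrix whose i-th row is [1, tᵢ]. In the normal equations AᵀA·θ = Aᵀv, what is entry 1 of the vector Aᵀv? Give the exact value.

Entry 1 ↔ basis 1, so (Aᵀv)_{1} = Σᵢ vᵢ = (1)·(2) + (1)·(-8) + (1)·(-9) + (1)·(-23) = -38.

-38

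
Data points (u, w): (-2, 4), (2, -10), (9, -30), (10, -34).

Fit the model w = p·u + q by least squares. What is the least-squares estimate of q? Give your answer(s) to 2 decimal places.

Sums needed: Σu·u = 189, Σu = 19, Σ1 = 4.
Right-hand side: Σu·w = -638, Σw = -70.
Normal equations: [[189, 19]; [19, 4]]·[p, q]ᵀ = [-638, -70]ᵀ.
Δ = 189·4 − 19² = 395.
p = ((-638)·4 − 19·(-70))/395 = -1222/395; q = (189·(-70) − 19·(-638))/395 = -1108/395.

q = -2.81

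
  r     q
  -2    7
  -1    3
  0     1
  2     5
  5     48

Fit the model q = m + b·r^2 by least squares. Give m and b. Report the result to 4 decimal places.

From the data, Σ1 = 5, Σr^2 = 34, Σr^2·r^2 = 658.
And Σq = 64, Σr^2·q = 1251.
So AᵀA·[m, b]ᵀ = Aᵀq: [[5, 34]; [34, 658]]·[m, b]ᵀ = [64, 1251]ᵀ.
Eliminating b: 658·(row 1) − 34·(row 2) gives 2134·m = 658·64 − 34·1251 = -422, so m = -211/1067.
Then b = (1251 − 34·(-211/1067))/658 = 4079/2134.

m = -0.1978, b = 1.9114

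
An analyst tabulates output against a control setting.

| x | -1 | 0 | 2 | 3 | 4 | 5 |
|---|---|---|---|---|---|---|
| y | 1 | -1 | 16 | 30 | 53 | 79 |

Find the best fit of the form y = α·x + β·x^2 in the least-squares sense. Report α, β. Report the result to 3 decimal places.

α = 2.060, β = 2.757

Normal-equation sums: Σx·x = 55, Σx·x^2 = 223, Σx^2·x^2 = 979.
Moment sums: Σx·y = 728, Σx^2·y = 3158.
So AᵀA·[α, β]ᵀ = Aᵀy: [[55, 223]; [223, 979]]·[α, β]ᵀ = [728, 3158]ᵀ.
Eliminating β: 979·(row 1) − 223·(row 2) gives 4116·α = 979·728 − 223·3158 = 8478, so α = 1413/686.
Then β = (3158 − 223·(1413/686))/979 = 1891/686.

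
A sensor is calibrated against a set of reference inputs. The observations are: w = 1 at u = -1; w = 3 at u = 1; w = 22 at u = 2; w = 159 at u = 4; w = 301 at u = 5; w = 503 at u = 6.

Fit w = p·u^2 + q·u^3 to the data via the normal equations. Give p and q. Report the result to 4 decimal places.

Normal-equation sums: Σu^2·u^2 = 2195, Σu^2·u^3 = 11957, Σu^3·u^3 = 66443.
For Aᵀw: Σu^2·w = 28269, Σu^3·w = 156627.
Eliminating q: 66443·(row 1) − 11957·(row 2) gives 2872536·p = 66443·28269 − 11957·156627 = 5488128, so p = 228672/119689.
Then q = (156627 − 11957·(228672/119689))/66443 = 240993/119689.

p = 1.9106, q = 2.0135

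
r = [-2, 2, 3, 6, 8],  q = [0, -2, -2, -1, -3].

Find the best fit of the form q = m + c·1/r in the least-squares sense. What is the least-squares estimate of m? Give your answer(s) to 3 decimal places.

Setting ∂/∂m … = 0 gives: 5·m + (5/8)·c = -8;  (5/8)·m + (377/576)·c = -53/24.
Δ = 5·(377/576) − (5/8)² = 415/144.
m = ((-8)·(377/576) − (5/8)·(-53/24))/(415/144) = -2221/1660; c = (5·(-53/24) − (5/8)·(-8))/(415/144) = -174/83.

m = -1.338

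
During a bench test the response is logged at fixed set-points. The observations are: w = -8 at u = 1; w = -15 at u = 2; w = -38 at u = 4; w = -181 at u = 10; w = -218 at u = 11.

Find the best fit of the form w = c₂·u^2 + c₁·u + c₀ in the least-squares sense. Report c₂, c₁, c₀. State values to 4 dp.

c₂ = -1.5878, c₁ = -1.8398, c₀ = -4.8493

XᵀX·[c₂, c₁, c₀]ᵀ = Xᵀw reads: 24914·c₂ + 2404·c₁ + 242·c₀ = -45154;  2404·c₂ + 242·c₁ + 28·c₀ = -4398;  242·c₂ + 28·c₁ + 5·c₀ = -460.
(Σu^2·u^2 = 24914, Σu^2·u = 2404, Σu^2 = 242, Σu·u = 242, Σu = 28, Σ1 = 5, Σu^2·w = -45154, Σu·w = -4398, Σw = -460.)
Row-reducing yields c₂ = -16381/10317, c₁ = -333/181, c₀ = -50030/10317.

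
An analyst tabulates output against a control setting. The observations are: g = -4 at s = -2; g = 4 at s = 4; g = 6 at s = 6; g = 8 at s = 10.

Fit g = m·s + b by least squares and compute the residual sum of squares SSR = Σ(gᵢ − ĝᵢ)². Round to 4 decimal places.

SSR = 3.9467

AᵀA·[m, b]ᵀ = Aᵀg reads: 156·m + 18·b = 140;  18·m + 4·b = 14.
(Σs·s = 156, Σs = 18, Σ1 = 4, Σs·g = 140, Σg = 14.)
Eliminating b: 4·(row 1) − 18·(row 2) gives 300·m = 4·140 − 18·14 = 308, so m = 77/75.
Then b = (14 − 18·(77/75))/4 = -28/25.
Residuals: -62/75, 76/75, 24/25, -86/75; SSR = 296/75.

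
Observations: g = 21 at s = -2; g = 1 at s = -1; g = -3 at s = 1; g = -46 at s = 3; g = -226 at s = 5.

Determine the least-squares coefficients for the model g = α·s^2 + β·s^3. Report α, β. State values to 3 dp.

α = 0.968, β = -2.003

Compute the Gram sums: Σs^2·s^2 = 724, Σs^2·s^3 = 3336, Σs^3·s^3 = 16420.
Moment sums: Σs^2·g = -5982, Σs^3·g = -29664.
Normal equations: [[724, 3336]; [3336, 16420]]·[α, β]ᵀ = [-5982, -29664]ᵀ.
det = 724·16420 − 3336² = 759184.
α = ((-5982)·16420 − 3336·(-29664))/759184 = 91833/94898; β = (724·(-29664) − 3336·(-5982))/759184 = -95049/47449.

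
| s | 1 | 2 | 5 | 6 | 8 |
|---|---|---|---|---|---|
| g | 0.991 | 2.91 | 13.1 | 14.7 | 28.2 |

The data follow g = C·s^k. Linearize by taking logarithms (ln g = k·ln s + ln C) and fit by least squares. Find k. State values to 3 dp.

k = 1.581

Linearized form: ln g = k·ln s + ln C. From the 5 transformed points,
Σln s = 6.1738, Σ(ln s)² = 10.6052, Σln g = 9.6589, Σln s·ln g = 16.6407.
Equations: 10.6052·k + 6.1738·ln C = 16.6407;  6.1738·k + 5·ln C = 9.6589.
Slope k = (n·Σln s·ln g − Σln s·Σln g)/(n·Σ(ln s)² − (Σln s)²) = (5·16.6407 − 6.1738·9.6589)/14.9105 = 1.58089; ln C = (Σln g − k·Σln s)/n = -0.02023.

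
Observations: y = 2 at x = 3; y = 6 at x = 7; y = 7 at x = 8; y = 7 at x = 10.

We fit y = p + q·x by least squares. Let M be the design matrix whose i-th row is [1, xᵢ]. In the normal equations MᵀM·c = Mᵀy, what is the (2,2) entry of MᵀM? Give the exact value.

222

Row 2 ↔ basis x, column 2 ↔ basis x, so (MᵀM)_{2,2} = Σᵢ (x)·(x) = (3)·(3) + (7)·(7) + (8)·(8) + (10)·(10) = 222.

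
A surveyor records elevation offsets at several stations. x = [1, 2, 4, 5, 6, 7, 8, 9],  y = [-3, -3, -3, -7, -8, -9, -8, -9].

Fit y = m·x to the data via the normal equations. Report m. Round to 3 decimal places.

Entries of AᵀA: Σx·x = 276.
Moment sums: Σx·y = -312.
Hence m = -312 / 276 ≈ -1.13043.

m = -1.130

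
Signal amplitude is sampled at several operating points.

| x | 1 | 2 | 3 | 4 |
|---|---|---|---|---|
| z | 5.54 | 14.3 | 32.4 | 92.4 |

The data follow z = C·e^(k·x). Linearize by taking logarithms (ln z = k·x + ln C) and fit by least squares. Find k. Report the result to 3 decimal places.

Taking logs, ln z = k·x + ln C, so regress ln z on x.
Σx = 10.0000, Σ(x)² = 30.0000, Σln z = 12.3765, Σx·ln z = 35.5715.
Normal system: [[30.0000, 10.0000]; [10.0000, 4]]·[k, ln C]ᵀ = [35.5715, 12.3765]ᵀ.
Δ = 30.0000·4 − (10.0000)² = 20.0000; k = (35.5715·4 − 10.0000·12.3765)/20.0000 = 0.92603, ln C = (30.0000·12.3765 − 10.0000·35.5715)/20.0000 = 0.77906.

k = 0.926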